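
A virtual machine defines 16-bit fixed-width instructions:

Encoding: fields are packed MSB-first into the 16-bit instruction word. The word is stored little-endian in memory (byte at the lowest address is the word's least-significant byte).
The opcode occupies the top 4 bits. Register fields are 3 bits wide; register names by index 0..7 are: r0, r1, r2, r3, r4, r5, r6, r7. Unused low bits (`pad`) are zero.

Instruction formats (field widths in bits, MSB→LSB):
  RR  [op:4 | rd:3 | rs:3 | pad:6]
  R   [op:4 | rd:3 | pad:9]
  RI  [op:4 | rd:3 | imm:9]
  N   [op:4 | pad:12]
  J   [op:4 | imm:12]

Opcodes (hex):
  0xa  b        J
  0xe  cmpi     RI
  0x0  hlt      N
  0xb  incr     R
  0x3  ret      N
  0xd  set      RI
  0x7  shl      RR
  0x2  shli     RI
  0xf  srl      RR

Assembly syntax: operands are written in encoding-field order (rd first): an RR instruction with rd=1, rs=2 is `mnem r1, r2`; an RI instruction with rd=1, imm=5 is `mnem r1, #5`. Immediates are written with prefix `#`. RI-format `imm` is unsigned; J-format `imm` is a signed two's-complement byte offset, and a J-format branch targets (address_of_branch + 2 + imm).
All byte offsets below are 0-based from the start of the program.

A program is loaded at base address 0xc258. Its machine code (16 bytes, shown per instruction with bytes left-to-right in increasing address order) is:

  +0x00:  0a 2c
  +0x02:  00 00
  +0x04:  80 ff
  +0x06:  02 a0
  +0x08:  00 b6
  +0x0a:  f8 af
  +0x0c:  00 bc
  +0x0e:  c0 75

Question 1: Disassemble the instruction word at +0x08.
incr r3

off 0x08: read 00 b6 as little → 0xb600
  opcode bits[15:12]=0xb: incr/R
  [11:9] rd=3 = r3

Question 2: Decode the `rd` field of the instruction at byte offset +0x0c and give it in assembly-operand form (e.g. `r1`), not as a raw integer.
off 0x0c: read 00 bc as little → 0xbc00
  op=0xbc00>>12=0xb ⇒ incr (R)
  [11:9] rd=6 = r6

r6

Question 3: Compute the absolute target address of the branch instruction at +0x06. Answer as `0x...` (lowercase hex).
@+06  little-endian(02 a0) = 0xa002
  top 4b → 0xa → b [J]
  [11:0] imm=2 = #2
  target = base 0xc258 + off 0x06 + 2 + imm 2 = 0xc262

0xc262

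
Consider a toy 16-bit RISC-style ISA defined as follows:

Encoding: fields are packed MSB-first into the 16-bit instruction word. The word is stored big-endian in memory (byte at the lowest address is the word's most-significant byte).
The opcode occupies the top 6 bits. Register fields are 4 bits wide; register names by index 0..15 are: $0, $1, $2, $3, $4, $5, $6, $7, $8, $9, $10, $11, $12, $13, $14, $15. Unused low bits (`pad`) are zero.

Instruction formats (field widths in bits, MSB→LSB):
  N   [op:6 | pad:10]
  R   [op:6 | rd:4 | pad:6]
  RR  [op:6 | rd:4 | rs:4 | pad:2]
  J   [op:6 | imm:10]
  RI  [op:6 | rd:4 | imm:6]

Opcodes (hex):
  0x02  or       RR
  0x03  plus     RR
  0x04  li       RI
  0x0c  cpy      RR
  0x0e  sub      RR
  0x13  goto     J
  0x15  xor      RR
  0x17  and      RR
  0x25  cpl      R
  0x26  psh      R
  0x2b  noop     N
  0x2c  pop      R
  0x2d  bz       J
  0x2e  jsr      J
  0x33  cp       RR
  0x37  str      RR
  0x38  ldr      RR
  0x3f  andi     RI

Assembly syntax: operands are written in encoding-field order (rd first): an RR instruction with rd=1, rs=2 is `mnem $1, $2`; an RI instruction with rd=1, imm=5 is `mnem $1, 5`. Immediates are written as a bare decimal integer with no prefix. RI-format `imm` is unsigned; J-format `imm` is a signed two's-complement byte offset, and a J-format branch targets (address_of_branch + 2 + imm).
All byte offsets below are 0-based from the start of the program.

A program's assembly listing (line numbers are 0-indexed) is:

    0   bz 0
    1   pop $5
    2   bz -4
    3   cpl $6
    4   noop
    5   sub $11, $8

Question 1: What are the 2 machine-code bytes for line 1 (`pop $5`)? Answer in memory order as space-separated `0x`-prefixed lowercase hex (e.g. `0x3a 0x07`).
0xb1 0x40

L1: pop op=0x2c:6|rd=5:4|pad=0:6 ⇒ 0xb140 ⇒ big b1 40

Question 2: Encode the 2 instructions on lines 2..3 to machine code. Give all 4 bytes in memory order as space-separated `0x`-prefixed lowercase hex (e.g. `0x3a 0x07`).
0xb7 0xfc 0x95 0x80

2. bz fields op=0x2d:6|imm=-4:10 → word b7fch → b7 fc
3. cpl fields op=0x25:6|rd=6:4|pad=0:6 → word 9580h → 95 80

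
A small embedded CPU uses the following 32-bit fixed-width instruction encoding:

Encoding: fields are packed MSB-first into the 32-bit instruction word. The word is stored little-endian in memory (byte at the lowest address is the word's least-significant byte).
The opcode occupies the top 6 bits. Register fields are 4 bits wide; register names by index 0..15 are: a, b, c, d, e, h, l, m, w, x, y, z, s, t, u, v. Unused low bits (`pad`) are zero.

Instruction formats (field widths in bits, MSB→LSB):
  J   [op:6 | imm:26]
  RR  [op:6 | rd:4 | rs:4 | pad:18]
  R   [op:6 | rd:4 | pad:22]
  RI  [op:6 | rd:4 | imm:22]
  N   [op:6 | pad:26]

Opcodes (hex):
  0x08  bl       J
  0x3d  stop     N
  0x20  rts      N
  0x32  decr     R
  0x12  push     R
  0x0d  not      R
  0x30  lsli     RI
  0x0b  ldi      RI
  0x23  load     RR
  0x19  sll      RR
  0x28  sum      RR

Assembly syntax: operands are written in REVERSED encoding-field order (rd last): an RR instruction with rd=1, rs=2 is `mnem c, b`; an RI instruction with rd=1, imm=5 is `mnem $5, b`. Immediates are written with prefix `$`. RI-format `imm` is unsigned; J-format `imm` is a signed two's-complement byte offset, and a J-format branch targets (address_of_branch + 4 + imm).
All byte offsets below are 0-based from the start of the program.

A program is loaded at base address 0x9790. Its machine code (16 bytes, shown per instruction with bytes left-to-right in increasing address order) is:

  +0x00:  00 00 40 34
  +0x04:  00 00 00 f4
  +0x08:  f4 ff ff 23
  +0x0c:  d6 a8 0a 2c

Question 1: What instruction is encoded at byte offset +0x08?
bl $-12

@+08  little-endian(f4 ff ff 23) = 0x23fffff4
  op=0x23fffff4>>26=0x8 ⇒ bl (J)
  [25:0] imm=67108852 (s26→-12) = $-12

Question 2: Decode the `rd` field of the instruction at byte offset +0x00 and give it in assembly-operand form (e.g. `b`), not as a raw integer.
@+00  little-endian(00 00 40 34) = 0x34400000
  opcode bits[31:26]=0xd: not/R
  [25:22] rd=1 = b

b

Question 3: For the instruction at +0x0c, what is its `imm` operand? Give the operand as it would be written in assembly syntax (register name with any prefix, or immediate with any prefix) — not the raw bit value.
off 0x0c: read d6 a8 0a 2c as little → 0x2c0aa8d6
  opcode bits[31:26]=0xb: ldi/RI
  rd@[25:22]=0x0 ⇒ a
  imm@[21:0]=0xaa8d6 ⇒ $698582

$698582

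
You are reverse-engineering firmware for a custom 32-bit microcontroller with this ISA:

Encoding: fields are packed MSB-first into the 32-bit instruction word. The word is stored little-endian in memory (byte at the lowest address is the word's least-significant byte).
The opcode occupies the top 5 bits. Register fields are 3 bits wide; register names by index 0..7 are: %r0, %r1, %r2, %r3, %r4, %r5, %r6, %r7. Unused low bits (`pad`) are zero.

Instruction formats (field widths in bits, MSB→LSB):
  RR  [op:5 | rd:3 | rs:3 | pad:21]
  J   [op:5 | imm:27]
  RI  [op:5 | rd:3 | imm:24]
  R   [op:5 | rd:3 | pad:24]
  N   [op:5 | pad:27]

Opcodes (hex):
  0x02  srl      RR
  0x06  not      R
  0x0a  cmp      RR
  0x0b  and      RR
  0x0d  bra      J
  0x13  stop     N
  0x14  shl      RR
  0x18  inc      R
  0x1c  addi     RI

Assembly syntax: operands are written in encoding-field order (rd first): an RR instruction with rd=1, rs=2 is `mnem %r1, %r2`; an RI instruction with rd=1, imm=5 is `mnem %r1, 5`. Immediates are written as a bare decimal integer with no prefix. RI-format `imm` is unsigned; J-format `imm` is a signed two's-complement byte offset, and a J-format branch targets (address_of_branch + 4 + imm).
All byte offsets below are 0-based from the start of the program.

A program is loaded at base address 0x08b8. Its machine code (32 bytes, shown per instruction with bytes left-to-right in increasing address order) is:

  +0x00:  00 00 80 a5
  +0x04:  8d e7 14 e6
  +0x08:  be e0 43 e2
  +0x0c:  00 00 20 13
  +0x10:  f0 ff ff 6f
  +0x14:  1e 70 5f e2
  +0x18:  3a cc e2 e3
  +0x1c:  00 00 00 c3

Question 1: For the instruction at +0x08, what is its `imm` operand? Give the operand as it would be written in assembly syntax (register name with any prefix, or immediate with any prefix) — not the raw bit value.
4448446

@+08  little-endian(be e0 43 e2) = 0xe243e0be
  op=0xe243e0be>>27=0x1c ⇒ addi (RI)
  [26:24] rd=2 = %r2
  [23:0] imm=4448446 = 4448446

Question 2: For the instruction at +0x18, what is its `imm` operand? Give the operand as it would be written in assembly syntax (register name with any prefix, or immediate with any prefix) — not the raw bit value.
14863418

[18] 3a cc e2 e3 → 0xe3e2cc3a
  op=0xe3e2cc3a>>27=0x1c ⇒ addi (RI)
  rd: (w>>24)&0x7=0x3 → %r3
  imm: (w>>0)&0xffffff=0xe2cc3a → 14863418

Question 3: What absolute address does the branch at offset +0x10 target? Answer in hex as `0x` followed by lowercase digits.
0x08bc

+0x10: f0 ff ff 6f ⇒ word 0x6ffffff0 (little)
  opcode bits[31:27]=0xd: bra/J
  [26:0] imm=134217712 (s27→-16) = -16
  target = base 0x08b8 + off 0x10 + 4 + imm -16 = 0x08bc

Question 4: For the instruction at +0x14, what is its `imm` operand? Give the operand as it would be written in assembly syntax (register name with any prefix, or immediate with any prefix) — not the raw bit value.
6254622

@+14  little-endian(1e 70 5f e2) = 0xe25f701e
  top 5b → 0x1c → addi [RI]
  rd: (w>>24)&0x7=0x2 → %r2
  imm: (w>>0)&0xffffff=0x5f701e → 6254622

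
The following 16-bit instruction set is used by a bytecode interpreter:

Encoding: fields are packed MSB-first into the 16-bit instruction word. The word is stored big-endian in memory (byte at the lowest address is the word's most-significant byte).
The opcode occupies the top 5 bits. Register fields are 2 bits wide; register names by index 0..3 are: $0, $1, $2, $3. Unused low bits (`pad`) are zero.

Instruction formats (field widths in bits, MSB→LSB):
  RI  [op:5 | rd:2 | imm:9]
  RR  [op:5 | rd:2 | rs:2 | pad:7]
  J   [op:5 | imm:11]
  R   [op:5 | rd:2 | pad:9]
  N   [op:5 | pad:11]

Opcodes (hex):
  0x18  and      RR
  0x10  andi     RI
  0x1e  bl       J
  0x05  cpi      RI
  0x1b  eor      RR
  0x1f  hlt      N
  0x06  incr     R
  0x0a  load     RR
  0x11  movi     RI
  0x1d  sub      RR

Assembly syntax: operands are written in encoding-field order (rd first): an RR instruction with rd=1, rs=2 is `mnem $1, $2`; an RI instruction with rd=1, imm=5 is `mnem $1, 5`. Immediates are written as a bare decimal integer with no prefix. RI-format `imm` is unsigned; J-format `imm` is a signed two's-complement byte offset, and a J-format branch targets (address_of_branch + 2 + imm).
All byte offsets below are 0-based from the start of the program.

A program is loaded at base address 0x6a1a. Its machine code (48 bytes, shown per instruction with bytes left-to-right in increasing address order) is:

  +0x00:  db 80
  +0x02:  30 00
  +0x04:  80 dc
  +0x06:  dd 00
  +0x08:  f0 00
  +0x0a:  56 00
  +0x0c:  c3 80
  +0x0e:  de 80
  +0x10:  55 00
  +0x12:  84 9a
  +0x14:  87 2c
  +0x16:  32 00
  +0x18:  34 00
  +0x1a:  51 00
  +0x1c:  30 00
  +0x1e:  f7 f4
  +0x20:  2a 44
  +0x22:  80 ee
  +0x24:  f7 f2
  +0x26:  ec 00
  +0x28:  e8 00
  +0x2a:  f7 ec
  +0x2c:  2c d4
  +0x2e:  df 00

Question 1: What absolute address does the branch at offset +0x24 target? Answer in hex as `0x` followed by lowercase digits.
0x6a32

@+24  big-endian(f7 f2) = 0xf7f2
  top 5b → 0x1e → bl [J]
  imm: (w>>0)&0x7ff=0x7f2 (s11→-14) → -14
  target = base 0x6a1a + off 0x24 + 2 + imm -14 = 0x6a32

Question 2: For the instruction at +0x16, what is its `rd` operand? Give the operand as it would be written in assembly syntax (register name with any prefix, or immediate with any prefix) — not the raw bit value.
$1

off 0x16: read 32 00 as big → 0x3200
  top 5b → 0x6 → incr [R]
  [10:9] rd=1 = $1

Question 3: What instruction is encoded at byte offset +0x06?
@+06  big-endian(dd 00) = 0xdd00
  opcode bits[15:11]=0x1b: eor/RR
  rd: (w>>9)&0x3=0x2 → $2
  rs: (w>>7)&0x3=0x2 → $2

eor $2, $2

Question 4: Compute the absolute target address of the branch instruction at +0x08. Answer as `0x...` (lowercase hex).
[08] f0 00 → 0xf000
  op=0xf000>>11=0x1e ⇒ bl (J)
  imm: (w>>0)&0x7ff=0x0 → 0
  target = base 0x6a1a + off 0x08 + 2 + imm 0 = 0x6a24

0x6a24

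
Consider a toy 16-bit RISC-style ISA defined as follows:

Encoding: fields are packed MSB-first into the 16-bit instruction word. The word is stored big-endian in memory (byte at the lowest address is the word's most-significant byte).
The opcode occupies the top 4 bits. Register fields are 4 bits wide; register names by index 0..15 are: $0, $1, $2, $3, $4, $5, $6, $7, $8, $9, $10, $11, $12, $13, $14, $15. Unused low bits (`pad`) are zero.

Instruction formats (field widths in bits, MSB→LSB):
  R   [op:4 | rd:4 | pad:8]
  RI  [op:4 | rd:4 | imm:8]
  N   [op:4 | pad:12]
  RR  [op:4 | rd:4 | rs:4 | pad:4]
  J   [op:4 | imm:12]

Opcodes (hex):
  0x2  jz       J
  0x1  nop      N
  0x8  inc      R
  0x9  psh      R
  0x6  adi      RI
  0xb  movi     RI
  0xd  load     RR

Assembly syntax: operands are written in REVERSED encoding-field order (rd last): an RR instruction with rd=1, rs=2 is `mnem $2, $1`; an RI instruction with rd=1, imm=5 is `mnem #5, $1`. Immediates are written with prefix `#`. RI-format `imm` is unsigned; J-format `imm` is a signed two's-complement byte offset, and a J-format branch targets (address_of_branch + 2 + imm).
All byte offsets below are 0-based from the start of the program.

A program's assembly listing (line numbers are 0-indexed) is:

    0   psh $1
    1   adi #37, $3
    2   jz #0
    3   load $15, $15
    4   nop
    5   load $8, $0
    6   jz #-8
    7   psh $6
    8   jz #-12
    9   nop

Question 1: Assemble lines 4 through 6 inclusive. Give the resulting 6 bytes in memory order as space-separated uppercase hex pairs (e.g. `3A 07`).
4. nop fields op=0x1:4|pad=0:12 → word 1000h → 10 00
5. load fields op=0xd:4|rd=0:4|rs=8:4|pad=0:4 → word d080h → d0 80
6. jz fields op=0x2:4|imm=-8:12 → word 2ff8h → 2f f8

10 00 D0 80 2F F8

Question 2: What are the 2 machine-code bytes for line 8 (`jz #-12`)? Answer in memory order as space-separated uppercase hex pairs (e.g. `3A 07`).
2F F4

8. jz fields op=0x2:4|imm=-12:12 → word 2ff4h → 2f f4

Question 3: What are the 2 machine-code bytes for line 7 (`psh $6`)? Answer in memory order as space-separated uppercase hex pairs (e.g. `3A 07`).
L7: psh op=0x9:4|rd=6:4|pad=0:8 ⇒ 0x9600 ⇒ big 96 00

96 00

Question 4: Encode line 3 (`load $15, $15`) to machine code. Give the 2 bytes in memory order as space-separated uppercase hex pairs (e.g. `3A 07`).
DF F0

L3: load op=0xd:4|rd=15:4|rs=15:4|pad=0:4 ⇒ 0xdff0 ⇒ big df f0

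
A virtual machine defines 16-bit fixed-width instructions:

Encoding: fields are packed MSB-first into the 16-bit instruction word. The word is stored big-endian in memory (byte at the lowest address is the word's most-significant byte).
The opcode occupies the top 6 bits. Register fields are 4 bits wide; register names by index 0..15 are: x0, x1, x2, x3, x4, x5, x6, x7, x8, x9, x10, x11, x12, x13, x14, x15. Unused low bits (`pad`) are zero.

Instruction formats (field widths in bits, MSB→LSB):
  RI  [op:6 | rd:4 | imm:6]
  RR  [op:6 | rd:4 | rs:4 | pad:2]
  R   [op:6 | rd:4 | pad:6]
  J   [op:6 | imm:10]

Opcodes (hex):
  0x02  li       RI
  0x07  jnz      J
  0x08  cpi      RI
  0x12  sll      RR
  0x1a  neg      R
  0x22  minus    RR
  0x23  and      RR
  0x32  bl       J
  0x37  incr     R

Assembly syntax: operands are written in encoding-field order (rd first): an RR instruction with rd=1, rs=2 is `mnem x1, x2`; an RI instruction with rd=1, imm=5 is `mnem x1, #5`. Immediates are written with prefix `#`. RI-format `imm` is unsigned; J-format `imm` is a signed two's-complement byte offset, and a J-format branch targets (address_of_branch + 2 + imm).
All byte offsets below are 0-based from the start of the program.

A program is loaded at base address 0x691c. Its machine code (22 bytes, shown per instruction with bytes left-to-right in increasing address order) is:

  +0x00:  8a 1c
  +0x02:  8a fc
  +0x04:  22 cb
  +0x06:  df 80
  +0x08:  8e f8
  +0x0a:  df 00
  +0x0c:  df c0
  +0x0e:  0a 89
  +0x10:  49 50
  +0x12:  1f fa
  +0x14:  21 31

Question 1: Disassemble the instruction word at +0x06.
@+06  big-endian(df 80) = 0xdf80
  top 6b → 0x37 → incr [R]
  rd: (w>>6)&0xf=0xe → x14

incr x14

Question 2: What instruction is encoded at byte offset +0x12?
jnz #-6

off 0x12: read 1f fa as big → 0x1ffa
  top 6b → 0x7 → jnz [J]
  imm@[9:0]=0x3fa (s10→-6) ⇒ #-6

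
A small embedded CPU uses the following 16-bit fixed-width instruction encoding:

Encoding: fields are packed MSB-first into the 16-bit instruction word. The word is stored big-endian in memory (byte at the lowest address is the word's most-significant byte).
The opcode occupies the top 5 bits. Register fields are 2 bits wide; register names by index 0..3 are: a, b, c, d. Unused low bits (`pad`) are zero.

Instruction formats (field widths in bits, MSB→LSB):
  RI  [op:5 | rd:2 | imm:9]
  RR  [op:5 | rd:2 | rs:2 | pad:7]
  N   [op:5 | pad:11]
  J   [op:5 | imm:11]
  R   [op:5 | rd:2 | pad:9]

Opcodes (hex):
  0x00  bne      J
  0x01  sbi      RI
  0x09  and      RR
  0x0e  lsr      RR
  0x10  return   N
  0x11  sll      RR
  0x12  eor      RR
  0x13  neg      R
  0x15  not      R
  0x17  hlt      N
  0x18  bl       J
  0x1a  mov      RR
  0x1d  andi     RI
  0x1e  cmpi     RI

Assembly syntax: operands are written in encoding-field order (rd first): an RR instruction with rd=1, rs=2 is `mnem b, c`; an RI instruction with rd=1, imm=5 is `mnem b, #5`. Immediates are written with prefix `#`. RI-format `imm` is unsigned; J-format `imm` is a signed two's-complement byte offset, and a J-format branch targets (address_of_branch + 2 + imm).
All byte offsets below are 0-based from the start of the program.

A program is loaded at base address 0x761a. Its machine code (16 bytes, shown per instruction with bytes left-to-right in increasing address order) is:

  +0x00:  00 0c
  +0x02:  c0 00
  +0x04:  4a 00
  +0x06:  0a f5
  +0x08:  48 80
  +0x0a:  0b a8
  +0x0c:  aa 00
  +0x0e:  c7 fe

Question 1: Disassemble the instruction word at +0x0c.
not b

[0c] aa 00 → 0xaa00
  op=0xaa00>>11=0x15 ⇒ not (R)
  rd: (w>>9)&0x3=0x1 → b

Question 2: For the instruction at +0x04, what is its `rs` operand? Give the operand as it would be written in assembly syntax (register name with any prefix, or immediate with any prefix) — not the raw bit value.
a

@+04  big-endian(4a 00) = 0x4a00
  opcode bits[15:11]=0x9: and/RR
  rd@[10:9]=0x1 ⇒ b
  rs@[8:7]=0x0 ⇒ a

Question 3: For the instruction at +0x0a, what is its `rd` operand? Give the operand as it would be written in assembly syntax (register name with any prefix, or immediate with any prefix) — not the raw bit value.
@+0a  big-endian(0b a8) = 0x0ba8
  top 5b → 0x1 → sbi [RI]
  rd@[10:9]=0x1 ⇒ b
  imm@[8:0]=0x1a8 ⇒ #424

b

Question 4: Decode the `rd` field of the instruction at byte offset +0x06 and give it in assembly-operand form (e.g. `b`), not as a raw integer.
b

@+06  big-endian(0a f5) = 0x0af5
  opcode bits[15:11]=0x1: sbi/RI
  [10:9] rd=1 = b
  [8:0] imm=245 = #245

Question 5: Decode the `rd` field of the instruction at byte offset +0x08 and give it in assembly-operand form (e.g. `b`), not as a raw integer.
[08] 48 80 → 0x4880
  top 5b → 0x9 → and [RR]
  [10:9] rd=0 = a
  [8:7] rs=1 = b

a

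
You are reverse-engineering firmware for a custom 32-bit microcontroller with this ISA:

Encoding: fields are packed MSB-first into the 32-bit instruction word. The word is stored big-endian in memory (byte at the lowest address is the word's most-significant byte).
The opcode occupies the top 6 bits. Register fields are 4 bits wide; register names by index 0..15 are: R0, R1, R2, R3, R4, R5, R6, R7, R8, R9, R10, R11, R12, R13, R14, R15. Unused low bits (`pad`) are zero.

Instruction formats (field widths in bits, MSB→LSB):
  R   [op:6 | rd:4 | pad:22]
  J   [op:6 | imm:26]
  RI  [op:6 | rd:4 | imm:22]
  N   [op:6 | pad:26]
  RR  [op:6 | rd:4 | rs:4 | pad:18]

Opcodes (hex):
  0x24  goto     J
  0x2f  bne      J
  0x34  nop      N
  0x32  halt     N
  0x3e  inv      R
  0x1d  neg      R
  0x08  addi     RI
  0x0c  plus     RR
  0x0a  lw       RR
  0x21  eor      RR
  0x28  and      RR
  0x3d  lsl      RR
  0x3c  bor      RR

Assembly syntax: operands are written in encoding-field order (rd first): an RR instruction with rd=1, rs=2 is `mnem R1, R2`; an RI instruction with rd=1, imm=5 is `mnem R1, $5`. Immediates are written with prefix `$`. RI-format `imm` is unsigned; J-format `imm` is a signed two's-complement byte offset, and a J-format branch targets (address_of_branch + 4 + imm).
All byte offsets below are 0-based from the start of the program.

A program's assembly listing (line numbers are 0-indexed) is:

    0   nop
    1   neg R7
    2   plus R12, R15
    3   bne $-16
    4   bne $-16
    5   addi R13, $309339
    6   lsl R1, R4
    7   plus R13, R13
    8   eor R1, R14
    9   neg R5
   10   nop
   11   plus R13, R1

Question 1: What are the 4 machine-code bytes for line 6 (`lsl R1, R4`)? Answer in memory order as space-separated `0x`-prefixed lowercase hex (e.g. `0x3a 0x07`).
line 6 (lsl): pack op=0x3d:6|rd=1:4|rs=4:4|pad=0:18 = 0xf4500000; big→ f4 50 00 00

0xf4 0x50 0x00 0x00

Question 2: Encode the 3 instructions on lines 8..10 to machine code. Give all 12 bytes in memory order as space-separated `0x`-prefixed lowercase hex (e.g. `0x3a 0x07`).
8. eor fields op=0x21:6|rd=1:4|rs=14:4|pad=0:18 → word 84780000h → 84 78 00 00
9. neg fields op=0x1d:6|rd=5:4|pad=0:22 → word 75400000h → 75 40 00 00
10. nop fields op=0x34:6|pad=0:26 → word d0000000h → d0 00 00 00

0x84 0x78 0x00 0x00 0x75 0x40 0x00 0x00 0xd0 0x00 0x00 0x00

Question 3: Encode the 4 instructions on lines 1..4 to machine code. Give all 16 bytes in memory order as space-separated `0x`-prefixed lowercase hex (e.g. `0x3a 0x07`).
0x75 0xc0 0x00 0x00 0x33 0x3c 0x00 0x00 0xbf 0xff 0xff 0xf0 0xbf 0xff 0xff 0xf0

line 1 (neg): pack op=0x1d:6|rd=7:4|pad=0:22 = 0x75c00000; big→ 75 c0 00 00
line 2 (plus): pack op=0xc:6|rd=12:4|rs=15:4|pad=0:18 = 0x333c0000; big→ 33 3c 00 00
line 3 (bne): pack op=0x2f:6|imm=-16:26 = 0xbffffff0; big→ bf ff ff f0
line 4 (bne): pack op=0x2f:6|imm=-16:26 = 0xbffffff0; big→ bf ff ff f0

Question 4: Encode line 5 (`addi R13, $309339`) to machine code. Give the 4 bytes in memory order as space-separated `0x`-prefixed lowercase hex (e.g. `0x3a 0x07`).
5. addi fields op=0x8:6|rd=13:4|imm=309339:22 → word 2344b85bh → 23 44 b8 5b

0x23 0x44 0xb8 0x5b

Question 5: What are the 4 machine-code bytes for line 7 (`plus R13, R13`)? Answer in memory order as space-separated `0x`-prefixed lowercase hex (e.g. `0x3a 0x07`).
0x33 0x74 0x00 0x00

L7: plus op=0xc:6|rd=13:4|rs=13:4|pad=0:18 ⇒ 0x33740000 ⇒ big 33 74 00 00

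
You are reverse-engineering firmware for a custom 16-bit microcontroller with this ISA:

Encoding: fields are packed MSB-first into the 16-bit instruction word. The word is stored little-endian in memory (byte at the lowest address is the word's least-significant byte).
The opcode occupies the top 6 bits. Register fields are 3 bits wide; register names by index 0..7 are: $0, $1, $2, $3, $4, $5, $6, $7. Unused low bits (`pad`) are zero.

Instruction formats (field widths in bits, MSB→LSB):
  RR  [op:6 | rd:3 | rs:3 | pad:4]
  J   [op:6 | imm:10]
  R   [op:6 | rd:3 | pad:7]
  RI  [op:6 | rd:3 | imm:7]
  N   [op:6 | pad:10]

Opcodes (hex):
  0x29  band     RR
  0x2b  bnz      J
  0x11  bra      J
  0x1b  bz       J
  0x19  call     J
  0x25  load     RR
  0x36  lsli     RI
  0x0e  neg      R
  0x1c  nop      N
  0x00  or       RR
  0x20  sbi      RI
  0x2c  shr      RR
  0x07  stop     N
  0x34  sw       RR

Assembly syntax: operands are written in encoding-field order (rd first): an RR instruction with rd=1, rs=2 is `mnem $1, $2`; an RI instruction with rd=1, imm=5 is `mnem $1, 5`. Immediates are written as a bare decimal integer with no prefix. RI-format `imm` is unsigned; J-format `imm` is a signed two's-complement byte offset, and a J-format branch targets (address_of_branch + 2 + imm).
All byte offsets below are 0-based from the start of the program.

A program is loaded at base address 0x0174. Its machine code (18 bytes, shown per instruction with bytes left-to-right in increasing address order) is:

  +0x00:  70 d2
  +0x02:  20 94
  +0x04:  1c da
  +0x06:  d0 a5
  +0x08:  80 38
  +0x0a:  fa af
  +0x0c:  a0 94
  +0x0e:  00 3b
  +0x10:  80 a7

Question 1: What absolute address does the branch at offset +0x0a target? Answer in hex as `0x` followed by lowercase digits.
@+0a  little-endian(fa af) = 0xaffa
  top 6b → 0x2b → bnz [J]
  imm: (w>>0)&0x3ff=0x3fa (s10→-6) → -6
  target = base 0x0174 + off 0x0a + 2 + imm -6 = 0x017a

0x017a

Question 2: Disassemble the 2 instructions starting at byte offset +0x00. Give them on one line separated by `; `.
off 0x00: read 70 d2 as little → 0xd270
  top 6b → 0x34 → sw [RR]
  [9:7] rd=4 = $4
  [6:4] rs=7 = $7
off 0x02: read 20 94 as little → 0x9420
  top 6b → 0x25 → load [RR]
  [9:7] rd=0 = $0
  [6:4] rs=2 = $2

sw $4, $7; load $0, $2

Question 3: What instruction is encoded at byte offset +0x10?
@+10  little-endian(80 a7) = 0xa780
  opcode bits[15:10]=0x29: band/RR
  rd@[9:7]=0x7 ⇒ $7
  rs@[6:4]=0x0 ⇒ $0

band $7, $0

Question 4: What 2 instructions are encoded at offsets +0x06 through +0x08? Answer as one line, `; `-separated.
band $3, $5; neg $1

[06] d0 a5 → 0xa5d0
  opcode bits[15:10]=0x29: band/RR
  rd: (w>>7)&0x7=0x3 → $3
  rs: (w>>4)&0x7=0x5 → $5
[08] 80 38 → 0x3880
  opcode bits[15:10]=0xe: neg/R
  rd: (w>>7)&0x7=0x1 → $1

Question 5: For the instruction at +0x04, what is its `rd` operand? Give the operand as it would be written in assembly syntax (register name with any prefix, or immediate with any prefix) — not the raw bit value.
@+04  little-endian(1c da) = 0xda1c
  opcode bits[15:10]=0x36: lsli/RI
  rd@[9:7]=0x4 ⇒ $4
  imm@[6:0]=0x1c ⇒ 28

$4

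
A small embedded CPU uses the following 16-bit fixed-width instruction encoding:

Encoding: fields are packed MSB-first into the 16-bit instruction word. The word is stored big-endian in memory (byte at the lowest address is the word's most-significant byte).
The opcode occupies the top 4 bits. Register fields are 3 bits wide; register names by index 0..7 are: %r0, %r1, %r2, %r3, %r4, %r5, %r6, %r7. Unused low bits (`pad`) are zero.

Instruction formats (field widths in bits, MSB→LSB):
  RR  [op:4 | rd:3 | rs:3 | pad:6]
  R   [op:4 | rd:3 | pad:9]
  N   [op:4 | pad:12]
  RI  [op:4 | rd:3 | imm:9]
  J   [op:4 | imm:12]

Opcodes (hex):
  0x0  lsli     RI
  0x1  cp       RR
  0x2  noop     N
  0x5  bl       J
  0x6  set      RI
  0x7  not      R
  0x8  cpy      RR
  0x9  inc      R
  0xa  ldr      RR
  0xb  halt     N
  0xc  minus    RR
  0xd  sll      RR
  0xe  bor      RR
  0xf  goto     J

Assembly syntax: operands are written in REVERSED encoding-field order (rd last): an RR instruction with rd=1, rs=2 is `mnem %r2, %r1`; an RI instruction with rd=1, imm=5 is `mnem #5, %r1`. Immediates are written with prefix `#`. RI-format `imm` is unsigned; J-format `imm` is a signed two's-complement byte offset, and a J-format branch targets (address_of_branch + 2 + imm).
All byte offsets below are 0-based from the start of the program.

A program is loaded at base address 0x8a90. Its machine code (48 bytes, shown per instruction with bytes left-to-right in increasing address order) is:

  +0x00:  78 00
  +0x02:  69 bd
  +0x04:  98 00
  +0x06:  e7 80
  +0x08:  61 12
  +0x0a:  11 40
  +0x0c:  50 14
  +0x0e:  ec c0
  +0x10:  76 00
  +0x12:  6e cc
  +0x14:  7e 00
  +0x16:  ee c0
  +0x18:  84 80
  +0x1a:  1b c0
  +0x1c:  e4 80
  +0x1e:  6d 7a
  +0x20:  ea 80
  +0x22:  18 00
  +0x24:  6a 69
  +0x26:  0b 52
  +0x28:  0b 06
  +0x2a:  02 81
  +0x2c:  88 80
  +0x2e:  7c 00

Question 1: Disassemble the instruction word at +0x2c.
cpy %r2, %r4

@+2c  big-endian(88 80) = 0x8880
  top 4b → 0x8 → cpy [RR]
  [11:9] rd=4 = %r4
  [8:6] rs=2 = %r2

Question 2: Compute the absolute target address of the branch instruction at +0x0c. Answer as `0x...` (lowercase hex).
[0c] 50 14 → 0x5014
  op=0x5014>>12=0x5 ⇒ bl (J)
  imm@[11:0]=0x14 ⇒ #20
  target = base 0x8a90 + off 0x0c + 2 + imm 20 = 0x8ab2

0x8ab2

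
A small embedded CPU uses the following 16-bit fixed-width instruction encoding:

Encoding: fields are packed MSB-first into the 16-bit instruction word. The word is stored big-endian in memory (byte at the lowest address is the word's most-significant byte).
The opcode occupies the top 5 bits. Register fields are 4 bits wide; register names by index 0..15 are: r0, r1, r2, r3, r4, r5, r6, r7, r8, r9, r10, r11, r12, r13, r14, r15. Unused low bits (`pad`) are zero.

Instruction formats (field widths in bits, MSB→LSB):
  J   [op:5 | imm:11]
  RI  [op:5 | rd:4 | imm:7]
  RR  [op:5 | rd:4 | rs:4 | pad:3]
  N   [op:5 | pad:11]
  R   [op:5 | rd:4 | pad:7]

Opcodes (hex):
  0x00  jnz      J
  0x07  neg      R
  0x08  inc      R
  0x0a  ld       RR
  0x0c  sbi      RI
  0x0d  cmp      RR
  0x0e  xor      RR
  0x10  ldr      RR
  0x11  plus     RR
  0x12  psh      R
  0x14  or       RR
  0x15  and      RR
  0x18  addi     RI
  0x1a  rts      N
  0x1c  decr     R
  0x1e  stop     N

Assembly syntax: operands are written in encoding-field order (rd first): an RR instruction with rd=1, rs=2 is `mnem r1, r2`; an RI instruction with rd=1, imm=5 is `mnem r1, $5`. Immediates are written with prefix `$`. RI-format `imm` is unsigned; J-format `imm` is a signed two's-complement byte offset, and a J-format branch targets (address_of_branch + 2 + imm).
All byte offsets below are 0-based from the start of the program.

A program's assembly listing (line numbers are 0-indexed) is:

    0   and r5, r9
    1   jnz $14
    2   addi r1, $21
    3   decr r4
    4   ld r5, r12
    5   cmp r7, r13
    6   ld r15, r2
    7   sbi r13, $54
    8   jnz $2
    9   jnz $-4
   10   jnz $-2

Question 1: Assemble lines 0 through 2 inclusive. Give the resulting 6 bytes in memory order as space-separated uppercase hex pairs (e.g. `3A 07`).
L0: and op=0x15:5|rd=5:4|rs=9:4|pad=0:3 ⇒ 0xaac8 ⇒ big aa c8
L1: jnz op=0x0:5|imm=14:11 ⇒ 0x000e ⇒ big 00 0e
L2: addi op=0x18:5|rd=1:4|imm=21:7 ⇒ 0xc095 ⇒ big c0 95

AA C8 00 0E C0 95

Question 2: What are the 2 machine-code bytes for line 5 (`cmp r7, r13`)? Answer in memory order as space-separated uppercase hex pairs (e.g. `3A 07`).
6B E8

5. cmp fields op=0xd:5|rd=7:4|rs=13:4|pad=0:3 → word 6be8h → 6b e8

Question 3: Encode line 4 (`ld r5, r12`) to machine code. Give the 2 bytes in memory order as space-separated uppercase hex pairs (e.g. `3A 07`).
52 E0

line 4 (ld): pack op=0xa:5|rd=5:4|rs=12:4|pad=0:3 = 0x52e0; big→ 52 e0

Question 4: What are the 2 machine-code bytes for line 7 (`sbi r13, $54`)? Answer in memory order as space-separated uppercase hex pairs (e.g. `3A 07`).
66 B6

line 7 (sbi): pack op=0xc:5|rd=13:4|imm=54:7 = 0x66b6; big→ 66 b6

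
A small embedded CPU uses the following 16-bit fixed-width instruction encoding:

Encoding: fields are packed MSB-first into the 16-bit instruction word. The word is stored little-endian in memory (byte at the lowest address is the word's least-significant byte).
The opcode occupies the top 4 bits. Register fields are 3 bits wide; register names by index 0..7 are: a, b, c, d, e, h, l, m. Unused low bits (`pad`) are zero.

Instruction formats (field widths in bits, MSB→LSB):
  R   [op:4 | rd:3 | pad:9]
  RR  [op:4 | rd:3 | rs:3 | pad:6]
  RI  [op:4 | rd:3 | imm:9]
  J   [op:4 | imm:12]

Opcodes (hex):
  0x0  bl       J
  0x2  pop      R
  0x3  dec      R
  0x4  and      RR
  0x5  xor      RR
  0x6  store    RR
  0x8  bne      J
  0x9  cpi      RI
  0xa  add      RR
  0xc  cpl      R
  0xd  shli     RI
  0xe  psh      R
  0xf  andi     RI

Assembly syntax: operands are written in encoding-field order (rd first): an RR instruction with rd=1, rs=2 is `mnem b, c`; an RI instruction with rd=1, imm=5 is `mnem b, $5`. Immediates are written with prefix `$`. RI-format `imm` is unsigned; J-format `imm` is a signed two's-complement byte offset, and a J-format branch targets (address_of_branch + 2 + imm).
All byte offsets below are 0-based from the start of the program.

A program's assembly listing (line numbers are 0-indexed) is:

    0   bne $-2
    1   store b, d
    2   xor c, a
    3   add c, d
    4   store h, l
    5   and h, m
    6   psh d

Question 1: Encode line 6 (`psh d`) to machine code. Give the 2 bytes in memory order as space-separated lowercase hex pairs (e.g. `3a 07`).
6. psh fields op=0xe:4|rd=3:3|pad=0:9 → word e600h → 00 e6

00 e6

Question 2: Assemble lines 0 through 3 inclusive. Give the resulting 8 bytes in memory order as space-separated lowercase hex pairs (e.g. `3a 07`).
line 0 (bne): pack op=0x8:4|imm=-2:12 = 0x8ffe; little→ fe 8f
line 1 (store): pack op=0x6:4|rd=1:3|rs=3:3|pad=0:6 = 0x62c0; little→ c0 62
line 2 (xor): pack op=0x5:4|rd=2:3|rs=0:3|pad=0:6 = 0x5400; little→ 00 54
line 3 (add): pack op=0xa:4|rd=2:3|rs=3:3|pad=0:6 = 0xa4c0; little→ c0 a4

fe 8f c0 62 00 54 c0 a4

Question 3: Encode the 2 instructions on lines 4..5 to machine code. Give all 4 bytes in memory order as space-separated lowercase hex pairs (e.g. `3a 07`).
80 6b c0 4b

L4: store op=0x6:4|rd=5:3|rs=6:3|pad=0:6 ⇒ 0x6b80 ⇒ little 80 6b
L5: and op=0x4:4|rd=5:3|rs=7:3|pad=0:6 ⇒ 0x4bc0 ⇒ little c0 4b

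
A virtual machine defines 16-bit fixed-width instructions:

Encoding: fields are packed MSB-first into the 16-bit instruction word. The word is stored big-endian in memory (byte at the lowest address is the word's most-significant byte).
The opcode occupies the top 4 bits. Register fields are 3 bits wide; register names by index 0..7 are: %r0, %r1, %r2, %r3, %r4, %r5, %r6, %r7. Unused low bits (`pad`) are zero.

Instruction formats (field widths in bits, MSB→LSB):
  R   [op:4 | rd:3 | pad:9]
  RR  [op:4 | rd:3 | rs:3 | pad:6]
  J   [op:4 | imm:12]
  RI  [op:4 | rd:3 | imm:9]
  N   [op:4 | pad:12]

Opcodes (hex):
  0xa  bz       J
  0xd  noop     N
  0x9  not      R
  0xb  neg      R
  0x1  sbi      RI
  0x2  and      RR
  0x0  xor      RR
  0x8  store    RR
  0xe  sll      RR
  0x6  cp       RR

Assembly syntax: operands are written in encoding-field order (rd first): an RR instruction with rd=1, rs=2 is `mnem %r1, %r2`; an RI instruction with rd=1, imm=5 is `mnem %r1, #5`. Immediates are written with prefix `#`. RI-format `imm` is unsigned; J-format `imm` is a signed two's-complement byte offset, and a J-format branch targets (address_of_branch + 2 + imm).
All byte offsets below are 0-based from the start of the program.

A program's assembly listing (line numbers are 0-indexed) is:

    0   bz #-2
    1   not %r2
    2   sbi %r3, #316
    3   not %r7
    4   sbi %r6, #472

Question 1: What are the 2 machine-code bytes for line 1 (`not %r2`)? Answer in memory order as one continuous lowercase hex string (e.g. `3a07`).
9400

L1: not op=0x9:4|rd=2:3|pad=0:9 ⇒ 0x9400 ⇒ big 94 00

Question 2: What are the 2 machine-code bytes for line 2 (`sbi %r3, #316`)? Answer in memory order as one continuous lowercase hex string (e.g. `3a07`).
2. sbi fields op=0x1:4|rd=3:3|imm=316:9 → word 173ch → 17 3c

173c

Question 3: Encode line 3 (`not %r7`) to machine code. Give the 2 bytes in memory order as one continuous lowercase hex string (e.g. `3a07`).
9e00

L3: not op=0x9:4|rd=7:3|pad=0:9 ⇒ 0x9e00 ⇒ big 9e 00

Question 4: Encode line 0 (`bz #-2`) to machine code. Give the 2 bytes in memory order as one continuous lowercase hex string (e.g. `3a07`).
affe

line 0 (bz): pack op=0xa:4|imm=-2:12 = 0xaffe; big→ af fe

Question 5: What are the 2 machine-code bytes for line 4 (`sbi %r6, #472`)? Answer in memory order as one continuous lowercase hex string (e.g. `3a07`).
4. sbi fields op=0x1:4|rd=6:3|imm=472:9 → word 1dd8h → 1d d8

1dd8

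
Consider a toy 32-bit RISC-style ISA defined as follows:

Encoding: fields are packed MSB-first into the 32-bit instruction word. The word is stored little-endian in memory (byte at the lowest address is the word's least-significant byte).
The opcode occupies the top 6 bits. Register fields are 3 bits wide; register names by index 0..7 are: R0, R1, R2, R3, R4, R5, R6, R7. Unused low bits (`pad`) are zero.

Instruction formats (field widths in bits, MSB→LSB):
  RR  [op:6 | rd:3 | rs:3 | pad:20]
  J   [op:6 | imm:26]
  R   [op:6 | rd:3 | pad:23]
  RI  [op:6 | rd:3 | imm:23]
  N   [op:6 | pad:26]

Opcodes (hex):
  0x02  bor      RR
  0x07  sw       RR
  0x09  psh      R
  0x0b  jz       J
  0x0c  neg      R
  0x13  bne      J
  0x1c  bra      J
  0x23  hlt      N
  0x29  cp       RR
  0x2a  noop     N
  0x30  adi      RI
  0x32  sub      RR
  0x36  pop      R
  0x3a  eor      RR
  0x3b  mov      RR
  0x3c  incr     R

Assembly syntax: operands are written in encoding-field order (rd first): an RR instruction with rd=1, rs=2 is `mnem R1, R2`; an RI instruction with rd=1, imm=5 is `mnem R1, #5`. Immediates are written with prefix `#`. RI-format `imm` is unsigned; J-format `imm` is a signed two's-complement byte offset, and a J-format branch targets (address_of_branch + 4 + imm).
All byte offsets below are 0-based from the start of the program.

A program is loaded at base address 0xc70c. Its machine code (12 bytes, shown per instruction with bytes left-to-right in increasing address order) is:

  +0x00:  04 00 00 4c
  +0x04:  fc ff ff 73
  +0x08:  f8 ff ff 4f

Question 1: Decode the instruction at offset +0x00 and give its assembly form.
bne #4

off 0x00: read 04 00 00 4c as little → 0x4c000004
  top 6b → 0x13 → bne [J]
  imm: (w>>0)&0x3ffffff=0x4 → #4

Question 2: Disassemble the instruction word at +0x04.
bra #-4

[04] fc ff ff 73 → 0x73fffffc
  top 6b → 0x1c → bra [J]
  [25:0] imm=67108860 (s26→-4) = #-4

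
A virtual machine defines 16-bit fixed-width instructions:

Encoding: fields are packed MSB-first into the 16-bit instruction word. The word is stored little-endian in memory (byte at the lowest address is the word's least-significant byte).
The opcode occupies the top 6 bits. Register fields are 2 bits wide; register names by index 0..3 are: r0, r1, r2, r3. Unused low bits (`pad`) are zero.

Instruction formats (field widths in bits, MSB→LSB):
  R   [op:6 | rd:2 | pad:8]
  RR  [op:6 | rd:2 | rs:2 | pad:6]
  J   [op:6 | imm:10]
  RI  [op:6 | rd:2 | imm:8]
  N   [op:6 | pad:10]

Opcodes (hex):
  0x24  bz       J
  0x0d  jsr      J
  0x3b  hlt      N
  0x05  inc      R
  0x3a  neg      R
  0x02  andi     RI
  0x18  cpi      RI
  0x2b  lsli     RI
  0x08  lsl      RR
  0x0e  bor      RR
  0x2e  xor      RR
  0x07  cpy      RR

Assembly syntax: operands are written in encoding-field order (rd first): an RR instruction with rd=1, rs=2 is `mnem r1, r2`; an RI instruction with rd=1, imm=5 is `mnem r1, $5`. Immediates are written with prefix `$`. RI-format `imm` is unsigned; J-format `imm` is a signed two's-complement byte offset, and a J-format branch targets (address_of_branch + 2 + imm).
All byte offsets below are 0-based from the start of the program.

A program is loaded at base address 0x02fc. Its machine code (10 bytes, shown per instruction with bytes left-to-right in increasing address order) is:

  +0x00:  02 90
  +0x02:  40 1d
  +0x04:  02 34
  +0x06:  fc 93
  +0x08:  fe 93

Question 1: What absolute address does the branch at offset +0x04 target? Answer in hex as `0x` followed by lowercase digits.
off 0x04: read 02 34 as little → 0x3402
  op=0x3402>>10=0xd ⇒ jsr (J)
  imm@[9:0]=0x2 ⇒ $2
  target = base 0x02fc + off 0x04 + 2 + imm 2 = 0x0304

0x0304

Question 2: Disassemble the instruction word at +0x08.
bz $-2

+0x08: fe 93 ⇒ word 0x93fe (little)
  op=0x93fe>>10=0x24 ⇒ bz (J)
  imm: (w>>0)&0x3ff=0x3fe (s10→-2) → $-2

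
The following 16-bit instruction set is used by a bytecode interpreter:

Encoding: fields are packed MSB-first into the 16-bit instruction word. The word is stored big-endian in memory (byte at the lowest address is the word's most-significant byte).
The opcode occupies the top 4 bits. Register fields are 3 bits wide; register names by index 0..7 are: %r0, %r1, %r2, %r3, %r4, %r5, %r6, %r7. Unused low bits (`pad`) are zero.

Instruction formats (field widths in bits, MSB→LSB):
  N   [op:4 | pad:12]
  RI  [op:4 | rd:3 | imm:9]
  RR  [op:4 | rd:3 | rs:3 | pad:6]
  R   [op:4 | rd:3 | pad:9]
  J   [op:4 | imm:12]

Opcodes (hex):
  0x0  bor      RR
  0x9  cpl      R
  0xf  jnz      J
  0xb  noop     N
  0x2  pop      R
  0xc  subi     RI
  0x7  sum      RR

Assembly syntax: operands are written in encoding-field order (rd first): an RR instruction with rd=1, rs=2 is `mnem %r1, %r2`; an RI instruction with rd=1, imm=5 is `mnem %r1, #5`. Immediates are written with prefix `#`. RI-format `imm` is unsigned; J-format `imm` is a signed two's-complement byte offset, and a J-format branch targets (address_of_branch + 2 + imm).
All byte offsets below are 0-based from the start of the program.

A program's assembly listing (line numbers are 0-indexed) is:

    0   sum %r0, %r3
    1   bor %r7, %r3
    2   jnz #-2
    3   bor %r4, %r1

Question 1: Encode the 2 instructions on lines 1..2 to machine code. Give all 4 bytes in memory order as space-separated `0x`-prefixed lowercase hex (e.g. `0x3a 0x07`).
L1: bor op=0x0:4|rd=7:3|rs=3:3|pad=0:6 ⇒ 0x0ec0 ⇒ big 0e c0
L2: jnz op=0xf:4|imm=-2:12 ⇒ 0xfffe ⇒ big ff fe

0x0e 0xc0 0xff 0xfe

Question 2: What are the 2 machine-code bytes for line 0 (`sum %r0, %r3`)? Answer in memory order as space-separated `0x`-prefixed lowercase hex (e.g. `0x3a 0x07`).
line 0 (sum): pack op=0x7:4|rd=0:3|rs=3:3|pad=0:6 = 0x70c0; big→ 70 c0

0x70 0xc0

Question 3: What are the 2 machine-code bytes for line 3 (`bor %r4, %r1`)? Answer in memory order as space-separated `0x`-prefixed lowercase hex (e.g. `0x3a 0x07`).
3. bor fields op=0x0:4|rd=4:3|rs=1:3|pad=0:6 → word 0840h → 08 40

0x08 0x40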